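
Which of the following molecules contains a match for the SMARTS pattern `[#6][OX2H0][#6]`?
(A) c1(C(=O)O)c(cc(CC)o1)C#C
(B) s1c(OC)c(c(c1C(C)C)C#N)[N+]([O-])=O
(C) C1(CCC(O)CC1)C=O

B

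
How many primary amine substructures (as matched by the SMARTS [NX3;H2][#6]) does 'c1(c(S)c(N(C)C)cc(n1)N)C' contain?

[NX3;H2][#6] is the SMARTS for a primary amine: a trivalent nitrogen with two H attached to carbon.
Exactly one fragment in the molecule meets all constraints, giving 1 match.

1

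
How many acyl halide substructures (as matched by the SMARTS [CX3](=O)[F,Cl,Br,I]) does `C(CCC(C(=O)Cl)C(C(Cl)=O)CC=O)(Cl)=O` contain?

3

[CX3](=O)[F,Cl,Br,I] is the SMARTS for an acyl halide: a carbonyl carbon bonded to a halogen.
The molecule carries 3 separate instances of an acyl chloride (-C(=O)Cl) meeting every constraint; each maps to a distinct set of atoms, giving 3 matches.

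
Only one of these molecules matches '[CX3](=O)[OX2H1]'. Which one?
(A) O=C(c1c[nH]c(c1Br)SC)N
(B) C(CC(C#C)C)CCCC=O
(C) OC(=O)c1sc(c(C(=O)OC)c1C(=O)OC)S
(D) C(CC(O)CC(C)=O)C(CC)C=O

[CX3](=O)[OX2H1] describes an sp2 carbon double-bonded to O and single-bonded to an -OH oxygen (a carboxylic acid).
(A) has a primary amide (-C(=O)NH2) but the carbonyl is bonded to N, not to an -OH oxygen.
(B) has an aldehyde (-CHO) but there is no singly-bonded oxygen on the carbonyl carbon.
(C) contains a carboxylic acid group (-C(=O)OH), which satisfies every atom and bond constraint.
(D) has an aldehyde (-CHO) but there is no singly-bonded oxygen on the carbonyl carbon.
So the answer is (C).

C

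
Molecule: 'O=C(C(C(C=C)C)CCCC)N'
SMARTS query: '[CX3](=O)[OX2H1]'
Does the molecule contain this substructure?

No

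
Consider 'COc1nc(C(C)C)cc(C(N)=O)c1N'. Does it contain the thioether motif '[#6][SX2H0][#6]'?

No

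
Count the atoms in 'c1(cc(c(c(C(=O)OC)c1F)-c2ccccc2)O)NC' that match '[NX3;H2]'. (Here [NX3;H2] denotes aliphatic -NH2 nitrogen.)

0

Check the 20 heavy atoms by environment: 6× c (aromatic, H0, X3) → no; 6× c (aromatic, H1, X3) → no; 1× O (H1, X2) → no; 1× F (H0, X1) → no; 1× N (H1, X3) → no; 2× C (H3, X4) → no; 1× C (H0, X3) → no; 1× O (H0, X1) → no; 1× O (H0, X2) → no.
No environment satisfies the query, so 0 matching atoms.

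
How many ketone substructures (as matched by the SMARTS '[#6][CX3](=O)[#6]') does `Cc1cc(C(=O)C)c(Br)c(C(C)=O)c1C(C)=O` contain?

3

[#6][CX3](=O)[#6] is the SMARTS for a ketone: a carbonyl carbon (no H) flanked by two carbons.
The molecule carries 3 separate instances of an acetyl/ketone group (-C(=O)CH3) meeting every constraint; each maps to a distinct set of atoms, giving 3 matches.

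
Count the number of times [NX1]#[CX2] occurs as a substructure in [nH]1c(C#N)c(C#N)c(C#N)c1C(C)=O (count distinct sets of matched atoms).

[NX1]#[CX2] is the SMARTS for a nitrile: a nitrogen triple-bonded to a two-connected carbon.
The molecule carries 3 separate instances of a nitrile (-C#N) meeting every constraint; each maps to a distinct set of atoms, giving 3 matches.

3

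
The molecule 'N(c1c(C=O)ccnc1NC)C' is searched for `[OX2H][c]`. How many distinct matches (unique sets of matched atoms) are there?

0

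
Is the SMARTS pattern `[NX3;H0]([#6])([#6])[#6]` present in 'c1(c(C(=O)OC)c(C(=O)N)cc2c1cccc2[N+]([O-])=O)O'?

The pattern [NX3;H0]([#6])([#6])[#6] describes a trivalent nitrogen with no H, bonded to three carbons — a tertiary amine.
The closest candidate here is a primary amide (-C(=O)NH2), but the amide nitrogen has H2 and only one carbon neighbour. No other fragment satisfies the full query, so there is no match.

No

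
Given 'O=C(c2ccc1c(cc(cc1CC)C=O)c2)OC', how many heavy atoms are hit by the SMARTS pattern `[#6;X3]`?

The query [#6;X3] means: any carbon (aromatic or not) with three total connections.
Check the 18 heavy atoms by environment: 10× c (aromatic, X3) → match; 3× C (X4) → no; 2× C (X3) → match; 2× O (X1) → no; 1× O (X2) → no.
Summing the matching environments: 10 + 2 = 12 matching atoms.

12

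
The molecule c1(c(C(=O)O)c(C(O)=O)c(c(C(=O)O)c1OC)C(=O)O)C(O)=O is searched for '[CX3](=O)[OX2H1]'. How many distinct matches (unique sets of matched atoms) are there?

5

[CX3](=O)[OX2H1] is the SMARTS for a carboxylic acid: an sp2 carbon double-bonded to O and single-bonded to an -OH oxygen.
The molecule carries 5 separate instances of a carboxylic acid group (-C(=O)OH) meeting every constraint; each maps to a distinct set of atoms, giving 5 matches.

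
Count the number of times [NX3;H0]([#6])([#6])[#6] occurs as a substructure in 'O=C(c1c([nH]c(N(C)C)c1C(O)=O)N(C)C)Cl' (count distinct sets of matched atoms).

2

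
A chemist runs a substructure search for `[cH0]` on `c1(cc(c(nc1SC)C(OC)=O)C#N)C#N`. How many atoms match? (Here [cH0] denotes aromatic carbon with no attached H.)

4

Check the 16 heavy atoms by environment: 1× n (aromatic, H0) → no; 4× c (aromatic, H0) → match; 1× c (aromatic, H1) → no; 3× C (H0) → no; 2× O (H0) → no; 2× C (H3) → no; 1× S (H0) → no; 2× N (H0) → no.
That gives 4 matching atoms.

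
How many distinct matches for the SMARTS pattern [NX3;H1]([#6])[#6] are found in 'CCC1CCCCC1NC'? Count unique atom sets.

1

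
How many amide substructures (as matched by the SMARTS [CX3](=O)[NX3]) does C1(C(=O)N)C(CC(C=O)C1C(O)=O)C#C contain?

[CX3](=O)[NX3] is the SMARTS for an amide: a carbonyl carbon bonded to a trivalent nitrogen.
Exactly one fragment in the molecule meets all constraints, giving 1 match.

1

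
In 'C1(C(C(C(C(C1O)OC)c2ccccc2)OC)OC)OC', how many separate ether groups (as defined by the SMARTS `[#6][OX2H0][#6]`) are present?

[#6][OX2H0][#6] is the SMARTS for an ether: an aliphatic oxygen bridging two carbons with no H on the oxygen.
The molecule carries 4 separate instances of a methoxy ether (-OCH3) meeting every constraint; each maps to a distinct set of atoms, giving 4 matches.

4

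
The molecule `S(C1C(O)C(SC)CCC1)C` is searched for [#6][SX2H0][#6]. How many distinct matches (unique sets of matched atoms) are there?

2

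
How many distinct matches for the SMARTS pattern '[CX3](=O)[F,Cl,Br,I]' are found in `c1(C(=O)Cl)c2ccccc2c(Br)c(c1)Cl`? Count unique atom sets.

1

[CX3](=O)[F,Cl,Br,I] is the SMARTS for an acyl halide: a carbonyl carbon bonded to a halogen.
Exactly one fragment in the molecule meets all constraints, giving 1 match.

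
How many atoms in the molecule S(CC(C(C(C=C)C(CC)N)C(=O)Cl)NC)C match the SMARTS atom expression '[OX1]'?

1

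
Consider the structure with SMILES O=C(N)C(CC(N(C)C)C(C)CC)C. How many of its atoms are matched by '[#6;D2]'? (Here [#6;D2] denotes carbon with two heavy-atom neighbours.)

2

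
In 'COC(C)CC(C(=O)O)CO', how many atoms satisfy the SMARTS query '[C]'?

Check the 11 heavy atoms by environment: 7× C → match; 4× O → no.
That gives 7 matching atoms.

7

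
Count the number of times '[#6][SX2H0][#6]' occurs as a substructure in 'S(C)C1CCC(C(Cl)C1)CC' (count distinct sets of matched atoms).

[#6][SX2H0][#6] is the SMARTS for a thioether: an aliphatic sulfur bridging two carbons with no H on the sulfur.
Exactly one fragment in the molecule meets all constraints, giving 1 match.

1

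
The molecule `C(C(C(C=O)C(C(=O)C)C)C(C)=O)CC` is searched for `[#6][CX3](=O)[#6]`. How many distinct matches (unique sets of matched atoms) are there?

[#6][CX3](=O)[#6] is the SMARTS for a ketone: a carbonyl carbon (no H) flanked by two carbons.
The molecule carries 2 separate instances of an acetyl/ketone group (-C(=O)CH3) meeting every constraint; each maps to a distinct set of atoms, giving 2 matches.

2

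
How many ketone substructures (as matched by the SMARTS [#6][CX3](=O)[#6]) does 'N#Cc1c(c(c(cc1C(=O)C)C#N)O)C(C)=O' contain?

2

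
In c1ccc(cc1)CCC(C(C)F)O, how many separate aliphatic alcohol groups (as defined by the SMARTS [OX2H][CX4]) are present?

[OX2H][CX4] is the SMARTS for an aliphatic alcohol: a hydroxyl oxygen bound to an sp3 (X4) carbon.
Exactly one fragment in the molecule meets all constraints, giving 1 match.

1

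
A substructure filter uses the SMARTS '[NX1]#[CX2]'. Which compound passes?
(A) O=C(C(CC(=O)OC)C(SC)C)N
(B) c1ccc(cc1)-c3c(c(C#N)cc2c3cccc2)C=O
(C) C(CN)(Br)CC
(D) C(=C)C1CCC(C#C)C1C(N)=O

B

[NX1]#[CX2] describes a nitrogen triple-bonded to a two-connected carbon (a nitrile).
(A) has a primary amide (-C(=O)NH2) but the nitrogen is NX3, not NX1.
(B) contains a nitrile (-C#N), which satisfies every atom and bond constraint.
(C) has a primary amino group (-NH2) but the nitrogen is NX3 (three connections), not NX1 triple-bonded.
(D) has a primary amide (-C(=O)NH2) but the nitrogen is NX3, not NX1.
So the answer is (B).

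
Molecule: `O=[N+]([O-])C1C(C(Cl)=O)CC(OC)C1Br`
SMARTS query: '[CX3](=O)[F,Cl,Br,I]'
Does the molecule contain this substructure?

The pattern [CX3](=O)[F,Cl,Br,I] describes a carbonyl carbon bonded to a halogen — an acyl halide.
The molecule carries an acyl chloride (-C(=O)Cl), whose atoms satisfy every constraint of the query, so the pattern matches.

Yes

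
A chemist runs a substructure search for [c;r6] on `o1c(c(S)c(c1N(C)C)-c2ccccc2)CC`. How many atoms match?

Check the 17 heavy atoms by environment: 1× o (aromatic, in 5-ring) → no; 4× c (aromatic, in 5-ring) → no; 6× c (aromatic, in 6-ring) → match; 4× C (acyclic) → no; 1× S (acyclic) → no; 1× N (acyclic) → no.
That gives 6 matching atoms.

6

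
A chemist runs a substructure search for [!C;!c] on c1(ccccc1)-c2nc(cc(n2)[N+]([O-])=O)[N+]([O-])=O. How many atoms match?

8

The query [!C;!c] means: neither aliphatic nor aromatic carbon — same as [!#6].
Check the 18 heavy atoms by environment: 2× n (aromatic) → match; 10× c (aromatic) → no; 2× N (charge +1) → match; 2× O (charge -1) → match; 2× O → match.
Summing the matching environments: 2 + 2 + 2 + 2 = 8 matching atoms.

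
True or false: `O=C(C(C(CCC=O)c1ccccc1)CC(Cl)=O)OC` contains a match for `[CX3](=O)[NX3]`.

False

The pattern [CX3](=O)[NX3] describes a carbonyl carbon bonded to a trivalent nitrogen — an amide.
The closest candidate here is a methyl-ester group (-C(=O)OCH3), but the carbonyl is bonded to O, not to an NX3 nitrogen. No other fragment satisfies the full query, so there is no match.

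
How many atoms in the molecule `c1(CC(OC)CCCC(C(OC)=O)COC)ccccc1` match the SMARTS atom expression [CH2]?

5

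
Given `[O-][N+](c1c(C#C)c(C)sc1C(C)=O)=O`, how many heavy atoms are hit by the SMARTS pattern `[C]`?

5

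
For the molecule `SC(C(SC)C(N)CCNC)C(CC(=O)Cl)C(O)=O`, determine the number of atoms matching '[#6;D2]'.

3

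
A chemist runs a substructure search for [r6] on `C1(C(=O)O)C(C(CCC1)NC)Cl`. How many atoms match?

6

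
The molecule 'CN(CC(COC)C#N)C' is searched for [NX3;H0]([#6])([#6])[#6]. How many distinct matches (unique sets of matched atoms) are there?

[NX3;H0]([#6])([#6])[#6] is the SMARTS for a tertiary amine: a trivalent nitrogen with no H, bonded to three carbons.
Exactly one fragment in the molecule meets all constraints, giving 1 match.

1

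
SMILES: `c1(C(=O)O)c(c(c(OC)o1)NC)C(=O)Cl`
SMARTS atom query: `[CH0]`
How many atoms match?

2

Check the 15 heavy atoms by environment: 1× o (aromatic, H0) → no; 4× c (aromatic, H0) → no; 3× O (H0) → no; 2× C (H3) → no; 2× C (H0) → match; 1× Cl (H0) → no; 1× O (H1) → no; 1× N (H1) → no.
That gives 2 matching atoms.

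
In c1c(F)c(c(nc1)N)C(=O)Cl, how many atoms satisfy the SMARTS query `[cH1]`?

2

The query [cH1] means: aromatic carbon bearing exactly one hydrogen.
Check the 11 heavy atoms by environment: 1× n (aromatic, H0) → no; 2× c (aromatic, H1) → match; 3× c (aromatic, H0) → no; 1× F (H0) → no; 1× C (H0) → no; 1× O (H0) → no; 1× Cl (H0) → no; 1× N (H2) → no.
That gives 2 matching atoms.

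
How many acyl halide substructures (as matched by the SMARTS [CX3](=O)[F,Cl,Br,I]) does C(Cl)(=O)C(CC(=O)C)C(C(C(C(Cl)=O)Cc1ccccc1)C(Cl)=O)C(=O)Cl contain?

4

[CX3](=O)[F,Cl,Br,I] is the SMARTS for an acyl halide: a carbonyl carbon bonded to a halogen.
The molecule carries 4 separate instances of an acyl chloride (-C(=O)Cl) meeting every constraint; each maps to a distinct set of atoms, giving 4 matches.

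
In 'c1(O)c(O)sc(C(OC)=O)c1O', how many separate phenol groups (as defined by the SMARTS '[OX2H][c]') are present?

3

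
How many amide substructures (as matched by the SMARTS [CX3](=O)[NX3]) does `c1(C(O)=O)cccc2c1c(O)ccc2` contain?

0

[CX3](=O)[NX3] is the SMARTS for an amide: a carbonyl carbon bonded to a trivalent nitrogen.
The molecule has a carboxylic acid group (-C(=O)OH), but the carbonyl is bonded to O, not to an NX3 nitrogen; nothing else fits, so there are 0 matches.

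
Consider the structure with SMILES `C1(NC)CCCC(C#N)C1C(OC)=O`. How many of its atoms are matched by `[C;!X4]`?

2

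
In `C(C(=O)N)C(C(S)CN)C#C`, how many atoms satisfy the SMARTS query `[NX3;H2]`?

Check the 11 heavy atoms by environment: 2× C (H2, X4) → no; 2× C (H1, X4) → no; 1× C (H0, X3) → no; 1× O (H0, X1) → no; 2× N (H2, X3) → match; 1× S (H1, X2) → no; 1× C (H0, X2) → no; 1× C (H1, X2) → no.
That gives 2 matching atoms.

2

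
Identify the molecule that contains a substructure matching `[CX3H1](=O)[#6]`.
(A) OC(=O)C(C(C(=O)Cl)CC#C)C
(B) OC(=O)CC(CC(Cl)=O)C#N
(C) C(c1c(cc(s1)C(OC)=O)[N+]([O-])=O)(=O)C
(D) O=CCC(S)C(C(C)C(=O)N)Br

D

[CX3H1](=O)[#6] describes an sp2 carbon with one H, double-bonded to O and single-bonded to carbon (an aldehyde).
(A) has a carboxylic acid group (-C(=O)OH) but the carbonyl carbon has H0 and is bonded to O, not H1.
(B) has a carboxylic acid group (-C(=O)OH) but the carbonyl carbon has H0 and is bonded to O, not H1.
(C) has a methyl-ester group (-C(=O)OCH3) but the carbonyl carbon has H0, not H1.
(D) contains an aldehyde (-CHO), which satisfies every atom and bond constraint.
So the answer is (D).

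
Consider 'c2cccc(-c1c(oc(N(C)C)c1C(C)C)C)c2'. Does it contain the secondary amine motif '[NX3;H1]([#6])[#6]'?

The pattern [NX3;H1]([#6])[#6] describes a trivalent nitrogen with one H, bonded to two carbons — a secondary amine.
The closest candidate here is a dimethylamino group (-N(CH3)2), but the nitrogen has H0, not H1. No other fragment satisfies the full query, so there is no match.

No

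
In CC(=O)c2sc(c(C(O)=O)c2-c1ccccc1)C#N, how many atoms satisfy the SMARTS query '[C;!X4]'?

The query [C;!X4] means: aliphatic carbon that does not have four total connections.
Check the 19 heavy atoms by environment: 1× s (aromatic, X2) → no; 10× c (aromatic, X3) → no; 1× C (X2) → match; 1× N (X1) → no; 2× C (X3) → match; 2× O (X1) → no; 1× C (X4) → no; 1× O (X2) → no.
Summing the matching environments: 1 + 2 = 3 matching atoms.

3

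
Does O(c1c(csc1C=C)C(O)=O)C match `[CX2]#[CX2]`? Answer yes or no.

No

The pattern [CX2]#[CX2] describes a carbon-carbon triple bond — an alkyne.
The closest candidate here is a vinyl group (-CH=CH2), but the C=C is a double bond; both carbons are CX3, not CX2. No other fragment satisfies the full query, so there is no match.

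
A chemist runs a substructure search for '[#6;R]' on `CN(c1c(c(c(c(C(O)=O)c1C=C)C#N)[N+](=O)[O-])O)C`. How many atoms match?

Check the 20 heavy atoms by environment: 6× c (aromatic, in 6-ring) → match; 6× C (acyclic) → no; 4× O (acyclic) → no; 2× N (acyclic) → no; 1× N (charge +1, acyclic) → no; 1× O (charge -1, acyclic) → no.
That gives 6 matching atoms.

6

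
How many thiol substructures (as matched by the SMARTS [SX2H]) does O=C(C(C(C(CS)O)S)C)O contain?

2

[SX2H] is the SMARTS for a thiol: an aliphatic sulfur with two connections, one being H.
The molecule carries 2 separate instances of a thiol (-SH) meeting every constraint; each maps to a distinct set of atoms, giving 2 matches.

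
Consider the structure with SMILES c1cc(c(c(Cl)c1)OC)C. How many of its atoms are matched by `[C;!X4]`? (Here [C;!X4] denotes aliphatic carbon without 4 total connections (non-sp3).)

0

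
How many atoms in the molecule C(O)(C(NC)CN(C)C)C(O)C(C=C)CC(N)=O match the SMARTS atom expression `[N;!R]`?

3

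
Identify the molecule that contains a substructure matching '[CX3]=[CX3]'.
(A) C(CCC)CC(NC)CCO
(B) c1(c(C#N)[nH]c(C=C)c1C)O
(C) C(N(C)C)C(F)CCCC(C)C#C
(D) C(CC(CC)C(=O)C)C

B

[CX3]=[CX3] describes a non-aromatic C=C double bond between two sp2 carbons (an alkene).
(A) has an ethyl group (-CH2CH3) but its C-C bond is a single bond between CX4 carbons, not CX3=CX3.
(B) contains a vinyl group (-CH=CH2), which satisfies every atom and bond constraint.
(C) has an ethynyl group (-C#CH) but the C-C bond is a triple bond, not a double bond.
(D) has an ethyl group (-CH2CH3) but its C-C bond is a single bond between CX4 carbons, not CX3=CX3.
So the answer is (B).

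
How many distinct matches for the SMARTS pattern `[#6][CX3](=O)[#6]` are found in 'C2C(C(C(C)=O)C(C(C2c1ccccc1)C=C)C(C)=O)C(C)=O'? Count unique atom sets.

[#6][CX3](=O)[#6] is the SMARTS for a ketone: a carbonyl carbon (no H) flanked by two carbons.
The molecule carries 3 separate instances of an acetyl/ketone group (-C(=O)CH3) meeting every constraint; each maps to a distinct set of atoms, giving 3 matches.

3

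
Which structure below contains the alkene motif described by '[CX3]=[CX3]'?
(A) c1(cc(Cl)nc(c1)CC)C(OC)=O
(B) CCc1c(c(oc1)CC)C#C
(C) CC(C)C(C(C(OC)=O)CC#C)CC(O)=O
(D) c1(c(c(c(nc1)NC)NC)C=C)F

D

[CX3]=[CX3] describes a non-aromatic C=C double bond between two sp2 carbons (an alkene).
(A) has an ethyl group (-CH2CH3) but its C-C bond is a single bond between CX4 carbons, not CX3=CX3.
(B) has an ethynyl group (-C#CH) but the C-C bond is a triple bond, not a double bond.
(C) has an ethynyl group (-C#CH) but the C-C bond is a triple bond, not a double bond.
(D) contains a vinyl group (-CH=CH2), which satisfies every atom and bond constraint.
So the answer is (D).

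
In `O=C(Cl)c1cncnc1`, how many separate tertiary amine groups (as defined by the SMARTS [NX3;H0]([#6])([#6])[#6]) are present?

0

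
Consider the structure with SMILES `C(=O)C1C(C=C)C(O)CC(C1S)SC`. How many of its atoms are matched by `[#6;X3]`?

3

Check the 14 heavy atoms by environment: 7× C (X4) → no; 2× S (X2) → no; 1× O (X2) → no; 3× C (X3) → match; 1× O (X1) → no.
That gives 3 matching atoms.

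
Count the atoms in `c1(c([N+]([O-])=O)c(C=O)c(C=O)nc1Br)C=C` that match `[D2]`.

4

The query [D2] means: atom with exactly two heavy-atom neighbours.
Check the 16 heavy atoms by environment: 1× n (aromatic, D2) → match; 5× c (aromatic, D3) → no; 3× C (D2) → match; 3× O (D1) → no; 1× N (charge +1, D3) → no; 1× O (charge -1, D1) → no; 1× C (D1) → no; 1× Br (D1) → no.
Summing the matching environments: 1 + 3 = 4 matching atoms.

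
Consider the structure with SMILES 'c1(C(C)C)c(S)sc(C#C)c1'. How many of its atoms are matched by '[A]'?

Check the 11 heavy atoms by environment: 1× s (aromatic) → no; 4× c (aromatic) → no; 5× C → match; 1× S → match.
Summing the matching environments: 5 + 1 = 6 matching atoms.

6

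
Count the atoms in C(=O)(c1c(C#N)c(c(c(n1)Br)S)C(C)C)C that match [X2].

3

The query [X2] means: any atom with exactly two total connections (bonds + H).
Check the 16 heavy atoms by environment: 1× n (aromatic, X2) → match; 5× c (aromatic, X3) → no; 1× C (X3) → no; 1× O (X1) → no; 4× C (X4) → no; 1× C (X2) → match; 1× N (X1) → no; 1× S (X2) → match; 1× Br (X1) → no.
Summing the matching environments: 1 + 1 + 1 = 3 matching atoms.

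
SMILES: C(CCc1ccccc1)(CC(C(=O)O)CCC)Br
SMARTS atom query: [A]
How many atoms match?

Check the 18 heavy atoms by environment: 9× C → match; 2× O → match; 1× Br → match; 6× c (aromatic) → no.
Summing the matching environments: 9 + 2 + 1 = 12 matching atoms.

12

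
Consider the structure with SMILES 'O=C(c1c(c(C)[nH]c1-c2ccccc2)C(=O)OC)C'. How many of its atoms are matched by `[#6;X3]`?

12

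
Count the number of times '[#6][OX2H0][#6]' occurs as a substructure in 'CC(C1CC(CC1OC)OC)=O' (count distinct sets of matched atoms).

[#6][OX2H0][#6] is the SMARTS for an ether: an aliphatic oxygen bridging two carbons with no H on the oxygen.
The molecule carries 2 separate instances of a methoxy ether (-OCH3) meeting every constraint; each maps to a distinct set of atoms, giving 2 matches.

2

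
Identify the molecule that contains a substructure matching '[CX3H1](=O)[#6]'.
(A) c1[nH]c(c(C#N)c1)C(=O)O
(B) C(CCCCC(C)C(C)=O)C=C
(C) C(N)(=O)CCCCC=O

C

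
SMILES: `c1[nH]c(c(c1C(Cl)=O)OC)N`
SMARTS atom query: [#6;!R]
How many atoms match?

Check the 11 heavy atoms by environment: 1× n (aromatic, in 5-ring) → no; 4× c (aromatic, in 5-ring) → no; 2× O (acyclic) → no; 2× C (acyclic) → match; 1× N (acyclic) → no; 1× Cl (acyclic) → no.
That gives 2 matching atoms.

2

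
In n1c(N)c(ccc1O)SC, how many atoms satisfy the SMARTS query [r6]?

6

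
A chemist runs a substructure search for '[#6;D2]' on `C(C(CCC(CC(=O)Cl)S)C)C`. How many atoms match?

The query [#6;D2] means: any carbon bonded to exactly two heavy atoms.
Check the 12 heavy atoms by environment: 4× C (D2) → match; 3× C (D3) → no; 2× C (D1) → no; 1× O (D1) → no; 1× Cl (D1) → no; 1× S (D1) → no.
That gives 4 matching atoms.

4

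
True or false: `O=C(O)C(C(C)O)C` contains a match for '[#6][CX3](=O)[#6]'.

False

The pattern [#6][CX3](=O)[#6] describes a carbonyl carbon (no H) flanked by two carbons — a ketone.
The closest candidate here is a carboxylic acid group (-C(=O)OH), but one neighbour of the carbonyl carbon is O, not C. No other fragment satisfies the full query, so there is no match.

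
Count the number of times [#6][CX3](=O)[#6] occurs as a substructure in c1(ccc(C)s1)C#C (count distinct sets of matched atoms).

0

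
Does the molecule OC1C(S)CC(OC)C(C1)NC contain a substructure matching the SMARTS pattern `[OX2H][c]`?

The pattern [OX2H][c] describes a hydroxyl oxygen attached to an aromatic carbon — a phenol.
The closest candidate here is a hydroxyl group (-OH), but the -OH is on an aliphatic carbon, not an aromatic c. No other fragment satisfies the full query, so there is no match.

No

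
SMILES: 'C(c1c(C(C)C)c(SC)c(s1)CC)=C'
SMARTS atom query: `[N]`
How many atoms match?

Check the 14 heavy atoms by environment: 1× s (aromatic) → no; 4× c (aromatic) → no; 8× C → no; 1× S → no.
No environment satisfies the query, so 0 matching atoms.

0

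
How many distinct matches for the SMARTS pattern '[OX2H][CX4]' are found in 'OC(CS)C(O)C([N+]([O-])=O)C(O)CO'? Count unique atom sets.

4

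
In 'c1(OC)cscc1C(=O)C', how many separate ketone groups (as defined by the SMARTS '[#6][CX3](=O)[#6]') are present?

[#6][CX3](=O)[#6] is the SMARTS for a ketone: a carbonyl carbon (no H) flanked by two carbons.
Exactly one fragment in the molecule meets all constraints, giving 1 match.

1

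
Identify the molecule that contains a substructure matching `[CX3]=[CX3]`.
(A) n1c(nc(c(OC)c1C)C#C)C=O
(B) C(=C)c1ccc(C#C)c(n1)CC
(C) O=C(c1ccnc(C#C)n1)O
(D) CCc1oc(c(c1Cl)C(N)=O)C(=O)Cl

[CX3]=[CX3] describes a non-aromatic C=C double bond between two sp2 carbons (an alkene).
(A) has an ethynyl group (-C#CH) but the C-C bond is a triple bond, not a double bond.
(B) contains a vinyl group (-CH=CH2), which satisfies every atom and bond constraint.
(C) has an ethynyl group (-C#CH) but the C-C bond is a triple bond, not a double bond.
(D) has an ethyl group (-CH2CH3) but its C-C bond is a single bond between CX4 carbons, not CX3=CX3.
So the answer is (B).

B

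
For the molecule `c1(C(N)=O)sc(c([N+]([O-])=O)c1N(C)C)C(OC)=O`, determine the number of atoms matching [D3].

The query [D3] means: atom with exactly three heavy-atom neighbours.
Check the 18 heavy atoms by environment: 1× s (aromatic, D2) → no; 4× c (aromatic, D3) → match; 1× N (D3) → match; 3× C (D1) → no; 2× C (D3) → match; 3× O (D1) → no; 1× N (D1) → no; 1× N (charge +1, D3) → match; 1× O (charge -1, D1) → no; 1× O (D2) → no.
Summing the matching environments: 4 + 1 + 2 + 1 = 8 matching atoms.

8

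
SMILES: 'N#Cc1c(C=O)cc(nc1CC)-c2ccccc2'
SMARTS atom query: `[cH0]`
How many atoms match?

5

Check the 18 heavy atoms by environment: 1× n (aromatic, H0) → no; 5× c (aromatic, H0) → match; 6× c (aromatic, H1) → no; 1× C (H0) → no; 1× N (H0) → no; 1× C (H1) → no; 1× O (H0) → no; 1× C (H2) → no; 1× C (H3) → no.
That gives 5 matching atoms.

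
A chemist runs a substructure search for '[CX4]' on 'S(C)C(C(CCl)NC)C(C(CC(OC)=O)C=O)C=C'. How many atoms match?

9

The query [CX4] means: C with X4: aliphatic carbon with exactly 4 total connections (bonds + H).
Check the 19 heavy atoms by environment: 9× C (X4) → match; 1× N (X3) → no; 4× C (X3) → no; 1× S (X2) → no; 2× O (X1) → no; 1× O (X2) → no; 1× Cl (X1) → no.
That gives 9 matching atoms.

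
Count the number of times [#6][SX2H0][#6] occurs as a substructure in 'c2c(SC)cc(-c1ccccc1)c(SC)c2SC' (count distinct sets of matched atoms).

3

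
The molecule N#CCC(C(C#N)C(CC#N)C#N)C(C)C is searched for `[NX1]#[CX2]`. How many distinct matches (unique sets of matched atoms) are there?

[NX1]#[CX2] is the SMARTS for a nitrile: a nitrogen triple-bonded to a two-connected carbon.
The molecule carries 4 separate instances of a nitrile (-C#N) meeting every constraint; each maps to a distinct set of atoms, giving 4 matches.

4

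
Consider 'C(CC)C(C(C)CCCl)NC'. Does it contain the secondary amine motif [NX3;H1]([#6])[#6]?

The pattern [NX3;H1]([#6])[#6] describes a trivalent nitrogen with one H, bonded to two carbons — a secondary amine.
The molecule carries an N-methylamino group (-NHCH3), whose atoms satisfy every constraint of the query, so the pattern matches.

Yes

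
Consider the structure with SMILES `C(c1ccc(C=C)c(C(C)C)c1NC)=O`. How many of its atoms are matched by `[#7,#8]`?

2

Check the 15 heavy atoms by environment: 6× c (aromatic) → no; 1× N → match; 7× C → no; 1× O → match.
Summing the matching environments: 1 + 1 = 2 matching atoms.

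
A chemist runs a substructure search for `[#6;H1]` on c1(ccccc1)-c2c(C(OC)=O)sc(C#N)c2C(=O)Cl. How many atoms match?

5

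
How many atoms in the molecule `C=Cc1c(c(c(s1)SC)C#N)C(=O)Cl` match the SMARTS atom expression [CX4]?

1

Check the 14 heavy atoms by environment: 1× s (aromatic, X2) → no; 4× c (aromatic, X3) → no; 3× C (X3) → no; 1× O (X1) → no; 1× Cl (X1) → no; 1× S (X2) → no; 1× C (X4) → match; 1× C (X2) → no; 1× N (X1) → no.
That gives 1 matching atom.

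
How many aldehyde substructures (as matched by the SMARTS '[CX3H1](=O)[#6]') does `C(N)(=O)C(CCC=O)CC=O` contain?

2

[CX3H1](=O)[#6] is the SMARTS for an aldehyde: an sp2 carbon with one H, double-bonded to O and single-bonded to carbon.
The molecule carries 2 separate instances of an aldehyde (-CHO) meeting every constraint; each maps to a distinct set of atoms, giving 2 matches.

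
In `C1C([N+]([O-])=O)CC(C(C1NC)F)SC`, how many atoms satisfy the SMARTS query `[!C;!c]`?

6

Check the 14 heavy atoms by environment: 8× C → no; 1× N (charge +1) → match; 1× O (charge -1) → match; 1× O → match; 1× F → match; 1× N → match; 1× S → match.
Summing the matching environments: 1 + 1 + 1 + 1 + 1 + 1 = 6 matching atoms.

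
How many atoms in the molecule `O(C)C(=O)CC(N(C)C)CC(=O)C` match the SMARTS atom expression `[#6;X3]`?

The query [#6;X3] means: any carbon (aromatic or not) with three total connections.
Check the 13 heavy atoms by environment: 7× C (X4) → no; 1× N (X3) → no; 2× C (X3) → match; 2× O (X1) → no; 1× O (X2) → no.
That gives 2 matching atoms.

2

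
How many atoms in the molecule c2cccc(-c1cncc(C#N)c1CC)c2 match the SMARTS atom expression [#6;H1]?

7

The query [#6;H1] means: any carbon bearing exactly one hydrogen.
Check the 16 heavy atoms by environment: 1× n (aromatic, H0) → no; 7× c (aromatic, H1) → match; 4× c (aromatic, H0) → no; 1× C (H0) → no; 1× N (H0) → no; 1× C (H2) → no; 1× C (H3) → no.
That gives 7 matching atoms.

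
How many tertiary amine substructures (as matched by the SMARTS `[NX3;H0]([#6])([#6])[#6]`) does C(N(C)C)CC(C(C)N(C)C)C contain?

[NX3;H0]([#6])([#6])[#6] is the SMARTS for a tertiary amine: a trivalent nitrogen with no H, bonded to three carbons.
The molecule carries 2 separate instances of a dimethylamino group (-N(CH3)2) meeting every constraint; each maps to a distinct set of atoms, giving 2 matches.

2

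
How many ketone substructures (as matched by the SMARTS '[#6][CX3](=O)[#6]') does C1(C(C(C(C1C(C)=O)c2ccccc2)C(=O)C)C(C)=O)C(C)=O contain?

4

[#6][CX3](=O)[#6] is the SMARTS for a ketone: a carbonyl carbon (no H) flanked by two carbons.
The molecule carries 4 separate instances of an acetyl/ketone group (-C(=O)CH3) meeting every constraint; each maps to a distinct set of atoms, giving 4 matches.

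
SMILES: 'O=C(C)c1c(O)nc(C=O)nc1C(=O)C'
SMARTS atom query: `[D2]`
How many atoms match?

3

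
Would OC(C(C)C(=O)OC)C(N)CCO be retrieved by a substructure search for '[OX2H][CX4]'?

The pattern [OX2H][CX4] describes a hydroxyl oxygen bound to an sp3 (X4) carbon — an aliphatic alcohol.
The molecule carries a hydroxyl group (-OH), whose atoms satisfy every constraint of the query, so the pattern matches.

Yes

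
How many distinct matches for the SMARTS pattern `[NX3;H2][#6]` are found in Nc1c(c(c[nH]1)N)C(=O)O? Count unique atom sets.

2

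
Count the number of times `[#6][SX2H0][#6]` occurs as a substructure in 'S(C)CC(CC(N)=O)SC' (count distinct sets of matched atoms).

[#6][SX2H0][#6] is the SMARTS for a thioether: an aliphatic sulfur bridging two carbons with no H on the sulfur.
The molecule carries 2 separate instances of a methylthio ether (-SCH3) meeting every constraint; each maps to a distinct set of atoms, giving 2 matches.

2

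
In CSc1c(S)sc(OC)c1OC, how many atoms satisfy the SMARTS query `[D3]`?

Check the 12 heavy atoms by environment: 1× s (aromatic, D2) → no; 4× c (aromatic, D3) → match; 2× O (D2) → no; 3× C (D1) → no; 1× S (D2) → no; 1× S (D1) → no.
That gives 4 matching atoms.

4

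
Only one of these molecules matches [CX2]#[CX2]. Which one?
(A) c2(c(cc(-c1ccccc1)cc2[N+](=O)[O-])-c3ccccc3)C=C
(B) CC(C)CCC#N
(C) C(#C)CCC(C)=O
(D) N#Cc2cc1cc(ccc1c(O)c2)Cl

[CX2]#[CX2] describes a carbon-carbon triple bond (an alkyne).
(A) has a vinyl group (-CH=CH2) but the C=C is a double bond; both carbons are CX3, not CX2.
(B) has a nitrile (-C#N) but the triple bond is C#N, not C#C.
(C) contains an ethynyl group (-C#CH), which satisfies every atom and bond constraint.
(D) has a nitrile (-C#N) but the triple bond is C#N, not C#C.
So the answer is (C).

C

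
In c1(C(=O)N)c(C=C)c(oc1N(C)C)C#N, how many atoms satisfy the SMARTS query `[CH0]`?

The query [CH0] means: aliphatic carbon with no attached hydrogen.
Check the 15 heavy atoms by environment: 1× o (aromatic, H0) → no; 4× c (aromatic, H0) → no; 2× C (H0) → match; 2× N (H0) → no; 1× O (H0) → no; 1× N (H2) → no; 1× C (H1) → no; 1× C (H2) → no; 2× C (H3) → no.
That gives 2 matching atoms.

2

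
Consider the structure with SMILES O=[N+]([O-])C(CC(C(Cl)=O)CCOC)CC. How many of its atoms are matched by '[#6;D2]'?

4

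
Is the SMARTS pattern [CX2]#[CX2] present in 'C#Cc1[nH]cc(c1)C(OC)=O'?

Yes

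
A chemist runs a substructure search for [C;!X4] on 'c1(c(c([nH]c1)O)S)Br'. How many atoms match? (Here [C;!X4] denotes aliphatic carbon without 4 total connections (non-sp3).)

The query [C;!X4] means: aliphatic carbon that does not have four total connections.
Check the 8 heavy atoms by environment: 1× n (aromatic, X3) → no; 4× c (aromatic, X3) → no; 1× S (X2) → no; 1× O (X2) → no; 1× Br (X1) → no.
No environment satisfies the query, so 0 matching atoms.

0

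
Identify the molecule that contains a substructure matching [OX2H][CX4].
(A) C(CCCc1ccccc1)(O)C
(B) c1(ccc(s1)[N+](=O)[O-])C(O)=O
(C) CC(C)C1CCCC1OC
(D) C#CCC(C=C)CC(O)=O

[OX2H][CX4] describes a hydroxyl oxygen bound to an sp3 (X4) carbon (an aliphatic alcohol).
(A) contains a hydroxyl group (-OH), which satisfies every atom and bond constraint.
(B) has a carboxylic acid group (-C(=O)OH) but the -OH is on a CX3 carbonyl carbon, not a CX4 carbon.
(C) has a methoxy ether (-OCH3) but the oxygen has H0 (ether), not H1.
(D) has a carboxylic acid group (-C(=O)OH) but the -OH is on a CX3 carbonyl carbon, not a CX4 carbon.
So the answer is (A).

A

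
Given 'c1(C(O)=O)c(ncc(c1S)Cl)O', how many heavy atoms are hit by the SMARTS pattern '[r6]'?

6

The query [r6] means: r6 matches atoms in a six-membered ring.
Check the 12 heavy atoms by environment: 1× n (aromatic, in 6-ring) → match; 5× c (aromatic, in 6-ring) → match; 1× C (acyclic) → no; 3× O (acyclic) → no; 1× Cl (acyclic) → no; 1× S (acyclic) → no.
Summing the matching environments: 1 + 5 = 6 matching atoms.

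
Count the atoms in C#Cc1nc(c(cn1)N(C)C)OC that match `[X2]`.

5

Check the 13 heavy atoms by environment: 2× n (aromatic, X2) → match; 4× c (aromatic, X3) → no; 2× C (X2) → match; 1× O (X2) → match; 3× C (X4) → no; 1× N (X3) → no.
Summing the matching environments: 2 + 2 + 1 = 5 matching atoms.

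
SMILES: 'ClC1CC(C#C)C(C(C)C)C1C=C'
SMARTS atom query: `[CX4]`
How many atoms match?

The query [CX4] means: C with X4: aliphatic carbon with exactly 4 total connections (bonds + H).
Check the 13 heavy atoms by environment: 8× C (X4) → match; 2× C (X3) → no; 2× C (X2) → no; 1× Cl (X1) → no.
That gives 8 matching atoms.

8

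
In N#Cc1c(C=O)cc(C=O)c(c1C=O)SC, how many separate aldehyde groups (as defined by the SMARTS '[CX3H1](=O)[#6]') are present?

3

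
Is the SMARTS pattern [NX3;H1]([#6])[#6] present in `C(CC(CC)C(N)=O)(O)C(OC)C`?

The pattern [NX3;H1]([#6])[#6] describes a trivalent nitrogen with one H, bonded to two carbons — a secondary amine.
The closest candidate here is a primary amide (-C(=O)NH2), but the -C(=O)NH2 nitrogen has H2, not H1. No other fragment satisfies the full query, so there is no match.

No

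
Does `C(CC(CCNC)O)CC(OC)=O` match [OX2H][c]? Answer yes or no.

The pattern [OX2H][c] describes a hydroxyl oxygen attached to an aromatic carbon — a phenol.
The closest candidate here is a hydroxyl group (-OH), but the -OH is on an aliphatic carbon, not an aromatic c. No other fragment satisfies the full query, so there is no match.

No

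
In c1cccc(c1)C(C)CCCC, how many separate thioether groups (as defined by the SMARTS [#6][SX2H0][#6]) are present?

0

[#6][SX2H0][#6] is the SMARTS for a thioether: an aliphatic sulfur bridging two carbons with no H on the sulfur.
No fragment in the molecule satisfies every constraint, giving 0 matches.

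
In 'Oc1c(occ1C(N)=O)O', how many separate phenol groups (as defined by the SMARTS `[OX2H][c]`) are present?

2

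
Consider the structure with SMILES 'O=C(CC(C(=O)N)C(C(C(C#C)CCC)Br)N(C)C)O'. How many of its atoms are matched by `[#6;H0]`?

3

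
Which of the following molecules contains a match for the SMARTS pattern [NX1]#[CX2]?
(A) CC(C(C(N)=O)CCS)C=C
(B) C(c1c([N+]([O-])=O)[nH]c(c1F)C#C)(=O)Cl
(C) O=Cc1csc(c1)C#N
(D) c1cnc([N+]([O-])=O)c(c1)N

C

[NX1]#[CX2] describes a nitrogen triple-bonded to a two-connected carbon (a nitrile).
(A) has a primary amide (-C(=O)NH2) but the nitrogen is NX3, not NX1.
(B) has a nitro group (-[N+](=O)[O-]) but there is no C#N triple bond.
(C) contains a nitrile (-C#N), which satisfies every atom and bond constraint.
(D) has a primary amino group (-NH2) but the nitrogen is NX3 (three connections), not NX1 triple-bonded.
So the answer is (C).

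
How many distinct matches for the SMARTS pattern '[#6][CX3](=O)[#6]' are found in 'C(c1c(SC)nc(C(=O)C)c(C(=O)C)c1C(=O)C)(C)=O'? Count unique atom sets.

4

[#6][CX3](=O)[#6] is the SMARTS for a ketone: a carbonyl carbon (no H) flanked by two carbons.
The molecule carries 4 separate instances of an acetyl/ketone group (-C(=O)CH3) meeting every constraint; each maps to a distinct set of atoms, giving 4 matches.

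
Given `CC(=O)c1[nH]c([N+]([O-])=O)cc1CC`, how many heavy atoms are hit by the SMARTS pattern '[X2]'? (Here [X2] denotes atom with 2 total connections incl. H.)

The query [X2] means: any atom with exactly two total connections (bonds + H).
Check the 13 heavy atoms by environment: 1× n (aromatic, X3) → no; 4× c (aromatic, X3) → no; 3× C (X4) → no; 1× N (charge +1, X3) → no; 1× O (charge -1, X1) → no; 2× O (X1) → no; 1× C (X3) → no.
No environment satisfies the query, so 0 matching atoms.

0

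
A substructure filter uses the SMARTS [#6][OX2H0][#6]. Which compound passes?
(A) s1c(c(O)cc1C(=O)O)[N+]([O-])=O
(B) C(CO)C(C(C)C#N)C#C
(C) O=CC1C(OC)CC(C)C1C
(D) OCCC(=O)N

[#6][OX2H0][#6] describes an aliphatic oxygen bridging two carbons with no H on the oxygen (an ether).
(A) has a carboxylic acid group (-C(=O)OH) but the -OH oxygen has H1; the =O is OX1, not OX2.
(B) has a hydroxyl group (-OH) but the oxygen has H1, not H0 bridging two carbons.
(C) contains a methoxy ether (-OCH3), which satisfies every atom and bond constraint.
(D) has a hydroxyl group (-OH) but the oxygen has H1, not H0 bridging two carbons.
So the answer is (C).

C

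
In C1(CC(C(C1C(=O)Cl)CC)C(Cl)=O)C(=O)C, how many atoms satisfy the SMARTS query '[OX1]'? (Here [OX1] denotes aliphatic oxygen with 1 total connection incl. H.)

3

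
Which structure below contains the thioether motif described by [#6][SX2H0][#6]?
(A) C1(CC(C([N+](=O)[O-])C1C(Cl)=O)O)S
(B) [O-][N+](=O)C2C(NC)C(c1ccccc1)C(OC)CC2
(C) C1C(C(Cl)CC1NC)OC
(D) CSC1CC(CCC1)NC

D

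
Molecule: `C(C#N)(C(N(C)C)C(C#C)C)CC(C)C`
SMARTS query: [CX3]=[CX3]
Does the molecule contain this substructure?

The pattern [CX3]=[CX3] describes a non-aromatic C=C double bond between two sp2 carbons — an alkene.
The closest candidate here is an ethynyl group (-C#CH), but the C-C bond is a triple bond, not a double bond. No other fragment satisfies the full query, so there is no match.

No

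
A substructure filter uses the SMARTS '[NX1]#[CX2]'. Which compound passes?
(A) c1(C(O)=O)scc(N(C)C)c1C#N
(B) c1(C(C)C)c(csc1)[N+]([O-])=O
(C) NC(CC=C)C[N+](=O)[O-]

[NX1]#[CX2] describes a nitrogen triple-bonded to a two-connected carbon (a nitrile).
(A) contains a nitrile (-C#N), which satisfies every atom and bond constraint.
(B) has a nitro group (-[N+](=O)[O-]) but there is no C#N triple bond.
(C) has a nitro group (-[N+](=O)[O-]) but there is no C#N triple bond.
So the answer is (A).

A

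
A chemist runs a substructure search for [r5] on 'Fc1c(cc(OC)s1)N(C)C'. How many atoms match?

The query [r5] means: r5 matches atoms in a five-membered ring.
Check the 11 heavy atoms by environment: 1× s (aromatic, in 5-ring) → match; 4× c (aromatic, in 5-ring) → match; 1× N (acyclic) → no; 3× C (acyclic) → no; 1× F (acyclic) → no; 1× O (acyclic) → no.
Summing the matching environments: 1 + 4 = 5 matching atoms.

5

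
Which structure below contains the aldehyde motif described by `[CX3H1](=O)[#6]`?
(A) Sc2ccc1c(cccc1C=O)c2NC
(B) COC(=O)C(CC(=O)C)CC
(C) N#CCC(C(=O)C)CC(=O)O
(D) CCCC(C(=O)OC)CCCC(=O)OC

A

[CX3H1](=O)[#6] describes an sp2 carbon with one H, double-bonded to O and single-bonded to carbon (an aldehyde).
(A) contains an aldehyde (-CHO), which satisfies every atom and bond constraint.
(B) has a methyl-ester group (-C(=O)OCH3) but the carbonyl carbon has H0, not H1.
(C) has an acetyl/ketone group (-C(=O)CH3) but the carbonyl carbon has H0 (two carbon neighbours), not H1.
(D) has a methyl-ester group (-C(=O)OCH3) but the carbonyl carbon has H0, not H1.
So the answer is (A).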